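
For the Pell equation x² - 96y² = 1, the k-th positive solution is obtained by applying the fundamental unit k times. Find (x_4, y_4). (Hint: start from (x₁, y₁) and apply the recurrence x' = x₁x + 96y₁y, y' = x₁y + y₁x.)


Step 1: Find the fundamental solution (x₁, y₁) of x² - 96y² = 1.
  Expand √96 as a continued fraction. a₀ = ⌊√96⌋ = 9; iterate m_{k+1} = d_k·a_k − m_k, d_{k+1} = (96 − m_{k+1}²)/d_k, a_{k+1} = ⌊(a₀ + m_{k+1})/d_{k+1}⌋ (starting m₀ = 0, d₀ = 1), with convergents p_k = a_k·p_{k-1} + p_{k-2}, q_k = a_k·q_{k-1} + q_{k-2} (p₋₁ = 1, q₋₁ = 0):
  k = 0: a₀ = 9; p₀/q₀ = 9/1; p₀² − 96·q₀² = 81 − 96 = -15.
  k = 1: m = 9, d = 15, a = ⌊(9 + 9)/15⌋ = 1; p/q = (1·9 + 1)/(1·1 + 0) = 10/1; p² − 96·q² = 100 − 96 = 4.
  k = 2: m = 6, d = 4, a = ⌊(9 + 6)/4⌋ = 3; p/q = (3·10 + 9)/(3·1 + 1) = 39/4; p² − 96·q² = 1521 − 1536 = -15.
  k = 3: m = 6, d = 15, a = ⌊(9 + 6)/15⌋ = 1; p/q = (1·39 + 10)/(1·4 + 1) = 49/5; p² − 96·q² = 2401 − 2400 = 1.
  The first convergent with p² − 96·q² = 1 gives the fundamental solution (x₁, y₁) = (49, 5).
Step 2: Apply the recurrence (x_{n+1}, y_{n+1}) = (x₁x_n + 96y₁y_n, x₁y_n + y₁x_n) repeatedly.
  From (x_1, y_1) = (49, 5): x_2 = 49·49 + 96·5·5 = 4801; y_2 = 49·5 + 5·49 = 490.
  From (x_2, y_2) = (4801, 490): x_3 = 49·4801 + 96·5·490 = 470449; y_3 = 49·490 + 5·4801 = 48015.
  From (x_3, y_3) = (470449, 48015): x_4 = 49·470449 + 96·5·48015 = 46099201; y_4 = 49·48015 + 5·470449 = 4704980.
Step 3: Verify x_4² - 96·y_4² = 2125136332838401 - 2125136332838400 = 1 (should be 1). ✓

(x_1, y_1) = (49, 5); (x_4, y_4) = (46099201, 4704980).


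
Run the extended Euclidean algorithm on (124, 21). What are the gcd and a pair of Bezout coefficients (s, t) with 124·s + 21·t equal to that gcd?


Euclidean algorithm on (124, 21) — divide until remainder is 0:
  124 = 5 · 21 + 19
  21 = 1 · 19 + 2
  19 = 9 · 2 + 1
  2 = 2 · 1 + 0
gcd(124, 21) = 1.
Track Bezout coefficients alongside the remainders: start with r₀ = 124 = a·1 + b·0 (s = 1, t = 0) and r₁ = 21 = a·0 + b·1 (s = 0, t = 1); each new remainder r_{k+1} = r_{k-1} − q_k·r_k inherits s_{k+1} = s_{k-1} − q_k·s_k, t_{k+1} = t_{k-1} − q_k·t_k, so r_k = a·s_k + b·t_k at every step:
  q = 5: r = 19, s = 1 − 5·0 = 1, t = 0 − 5·1 = -5  (check: 124·1 + 21·(-5) = 19)
  q = 1: r = 2, s = 0 − 1·1 = -1, t = 1 − 1·(-5) = 6  (check: 124·(-1) + 21·6 = 2)
  q = 9: r = 1, s = 1 − 9·(-1) = 10, t = -5 − 9·6 = -59  (check: 124·10 + 21·(-59) = 1)
The row with r = 1 (the gcd) gives the Bezout coefficients s = 10, t = -59.
Result: 124 · (10) + 21 · (-59) = 1.

gcd(124, 21) = 1; s = 10, t = -59 (check: 124·10 + 21·(-59) = 1).


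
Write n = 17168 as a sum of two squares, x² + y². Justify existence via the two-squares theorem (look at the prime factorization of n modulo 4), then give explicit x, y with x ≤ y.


Step 1: Factor n = 17168 = 2^4 · 29 · 37.
Step 2: Check the mod-4 condition on each prime factor: 2 = 2 (special); 29 ≡ 1 (mod 4), exponent 1; 37 ≡ 1 (mod 4), exponent 1.
All primes ≡ 3 (mod 4) appear to even exponent (or don't appear), so by the two-squares theorem n IS expressible as a sum of two squares.
Step 3: Build a representation. Group n = k² · m with k = 4 and m = 29 · 37 = 1073 (a product of primes ≡ 1 (mod 4)); a representation of m scales to one of n via (k·x)² + (k·y)² = k²(x² + y²). Each prime p ≡ 1 (mod 4) is itself a sum of two squares; find a² by testing p − a² for a perfect square:
  29: 29 − 1² = 28, 29 − 2² = 25 = 5² ⇒ 29 = 2² + 5².
  37: 37 − 1² = 36 = 6² ⇒ 37 = 1² + 6².
  Combine using the Brahmagupta–Fibonacci identity (a² + b²)(c² + d²) = (ac − bd)² + (ad + bc)² = (ac + bd)² + (ad − bc)²:
  29 · 37 = 1073: from (2² + 5²)(1² + 6²), take (2·1 − 5·6, 2·6 + 5·1) = (2 − 30, 12 + 5) = (-28, 17); dropping signs (only squares matter) gives (28, 17); check 28² + 17² = 784 + 289 = 1073 ✓.
  Scale by k = 4: (4·28, 4·17) = (112, 68).
Step 4: Order so x ≤ y and verify: 68² + 112² = 4624 + 12544 = 17168 = n. ✓

n = 17168 = 68² + 112² (one valid representation with x ≤ y).


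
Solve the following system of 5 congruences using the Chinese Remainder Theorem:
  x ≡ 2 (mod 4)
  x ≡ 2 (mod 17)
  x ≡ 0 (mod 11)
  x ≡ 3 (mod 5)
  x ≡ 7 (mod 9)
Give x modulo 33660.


Product of moduli M = 4 · 17 · 11 · 5 · 9 = 33660.
Merge one congruence at a time:
  Start: x ≡ 2 (mod 4).
  Combine with x ≡ 2 (mod 17); new modulus lcm = 68.
    Write x = 2 + 4·t and substitute into x ≡ 2 (mod 17): 4·t ≡ 2 − 2 = 0 (mod 17).
    The inverse of 4 mod 17 is 13 (since 4·13 = 52 = 3·17 + 1), so t ≡ 13·0 = 0 ≡ 0 (mod 17).
    Then x = 2 + 4·0 = 2, valid modulo lcm(4, 17) = 68: x ≡ 2 (mod 68).
  Combine with x ≡ 0 (mod 11); new modulus lcm = 748.
    Write x = 2 + 68·t and substitute into x ≡ 0 (mod 11): 68·t ≡ 0 − 2 = -2 (mod 11).
    Reduce coefficients mod 11: 2·t ≡ 9 (mod 11).
    The inverse of 2 mod 11 is 6 (since 2·6 = 12 = 1·11 + 1), so t ≡ 6·9 = 54 ≡ 10 (mod 11).
    Then x = 2 + 68·10 = 682, valid modulo lcm(68, 11) = 748: x ≡ 682 (mod 748).
  Combine with x ≡ 3 (mod 5); new modulus lcm = 3740.
    Write x = 682 + 748·t and substitute into x ≡ 3 (mod 5): 748·t ≡ 3 − 682 = -679 (mod 5).
    Reduce coefficients mod 5: 3·t ≡ 1 (mod 5).
    The inverse of 3 mod 5 is 2 (since 3·2 = 6 = 1·5 + 1), so t ≡ 2·1 = 2 ≡ 2 (mod 5).
    Then x = 682 + 748·2 = 2178, valid modulo lcm(748, 5) = 3740: x ≡ 2178 (mod 3740).
  Combine with x ≡ 7 (mod 9); new modulus lcm = 33660.
    Write x = 2178 + 3740·t and substitute into x ≡ 7 (mod 9): 3740·t ≡ 7 − 2178 = -2171 (mod 9).
    Reduce coefficients mod 9: 5·t ≡ 7 (mod 9).
    The inverse of 5 mod 9 is 2 (since 5·2 = 10 = 1·9 + 1), so t ≡ 2·7 = 14 ≡ 5 (mod 9).
    Then x = 2178 + 3740·5 = 20878, valid modulo lcm(3740, 9) = 33660: x ≡ 20878 (mod 33660).
Verify against each original: 20878 mod 4 = 2, 20878 mod 17 = 2, 20878 mod 11 = 0, 20878 mod 5 = 3, 20878 mod 9 = 7.

x ≡ 20878 (mod 33660).


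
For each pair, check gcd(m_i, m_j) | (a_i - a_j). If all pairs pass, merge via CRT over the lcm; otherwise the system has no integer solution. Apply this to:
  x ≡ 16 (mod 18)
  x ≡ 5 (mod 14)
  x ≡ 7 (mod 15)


Moduli 18, 14, 15 are not pairwise coprime, so CRT works modulo lcm(m_i) when all pairwise compatibility conditions hold.
Pairwise compatibility: gcd(m_i, m_j) must divide a_i - a_j for every pair.
Merge one congruence at a time:
  Start: x ≡ 16 (mod 18).
  Combine with x ≡ 5 (mod 14): gcd(18, 14) = 2, and 5 - 16 = -11 is NOT divisible by 2.
    ⇒ system is inconsistent (no integer solution).

No solution (the system is inconsistent).


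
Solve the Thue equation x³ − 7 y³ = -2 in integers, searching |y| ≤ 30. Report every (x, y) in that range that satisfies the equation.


The equation is x³ - 7y³ = -2. For fixed y, x³ = 7·y³ − 2, so a solution requires the RHS to be a perfect cube.
Strategy: iterate y from -30 to 30, compute RHS = 7·y³ − 2, and check whether it is a (positive or negative) perfect cube.
Check small values of y:
  y = 0: RHS = -2 is not a perfect cube.
  y = 1: RHS = 5 is not a perfect cube.
  y = -1: RHS = -9 is not a perfect cube.
  y = 2: RHS = 54 is not a perfect cube.
  y = -2: RHS = -58 is not a perfect cube.
  y = 3: RHS = 187 is not a perfect cube.
  y = -3: RHS = -191 is not a perfect cube.
Continuing the search up to |y| = 30 finds no solutions either.
No (x, y) in the scanned range satisfies the equation.

No integer solutions with |y| ≤ 30.


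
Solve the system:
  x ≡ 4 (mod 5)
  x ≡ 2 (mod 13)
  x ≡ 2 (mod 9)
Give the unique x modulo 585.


Moduli 5, 13, 9 are pairwise coprime; by CRT there is a unique solution modulo M = 5 · 13 · 9 = 585.
Solve pairwise, accumulating the modulus:
  Start with x ≡ 4 (mod 5).
  Combine with x ≡ 2 (mod 13): since gcd(5, 13) = 1, we get a unique residue mod 65.
    Write x = 4 + 5·t and substitute into x ≡ 2 (mod 13): 5·t ≡ 2 − 4 = -2 (mod 13).
    Reduce coefficients mod 13: 5·t ≡ 11 (mod 13).
    The inverse of 5 mod 13 is 8 (since 5·8 = 40 = 3·13 + 1), so t ≡ 8·11 = 88 ≡ 10 (mod 13).
    Then x = 4 + 5·10 = 54, valid modulo lcm(5, 13) = 65: x ≡ 54 (mod 65).
  Combine with x ≡ 2 (mod 9): since gcd(65, 9) = 1, we get a unique residue mod 585.
    Write x = 54 + 65·t and substitute into x ≡ 2 (mod 9): 65·t ≡ 2 − 54 = -52 (mod 9).
    Reduce coefficients mod 9: 2·t ≡ 2 (mod 9).
    The inverse of 2 mod 9 is 5 (since 2·5 = 10 = 1·9 + 1), so t ≡ 5·2 = 10 ≡ 1 (mod 9).
    Then x = 54 + 65·1 = 119, valid modulo lcm(65, 9) = 585: x ≡ 119 (mod 585).
Verify: 119 mod 5 = 4 ✓, 119 mod 13 = 2 ✓, 119 mod 9 = 2 ✓.

x ≡ 119 (mod 585).


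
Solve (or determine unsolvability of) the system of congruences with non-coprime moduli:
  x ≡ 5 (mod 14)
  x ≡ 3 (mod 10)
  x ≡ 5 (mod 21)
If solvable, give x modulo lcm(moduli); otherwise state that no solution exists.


Moduli 14, 10, 21 are not pairwise coprime, so CRT works modulo lcm(m_i) when all pairwise compatibility conditions hold.
Pairwise compatibility: gcd(m_i, m_j) must divide a_i - a_j for every pair.
Merge one congruence at a time:
  Start: x ≡ 5 (mod 14).
  Combine with x ≡ 3 (mod 10): gcd(14, 10) = 2; 3 - 5 = -2, which IS divisible by 2, so compatible.
    Write x = 5 + 14·t and substitute into x ≡ 3 (mod 10): 14·t ≡ 3 − 5 = -2 (mod 10).
    Divide the congruence (and modulus) by g = 2: 7·t ≡ -1 (mod 5).
    Reduce coefficients mod 5: 2·t ≡ 4 (mod 5).
    The inverse of 2 mod 5 is 3 (since 2·3 = 6 = 1·5 + 1), so t ≡ 3·4 = 12 ≡ 2 (mod 5).
    Then x = 5 + 14·2 = 33, valid modulo lcm(14, 10) = 70: x ≡ 33 (mod 70).
  Combine with x ≡ 5 (mod 21): gcd(70, 21) = 7; 5 - 33 = -28, which IS divisible by 7, so compatible.
    Write x = 33 + 70·t and substitute into x ≡ 5 (mod 21): 70·t ≡ 5 − 33 = -28 (mod 21).
    Divide the congruence (and modulus) by g = 7: 10·t ≡ -4 (mod 3).
    Reduce coefficients mod 3: 1·t ≡ 2 (mod 3).
    So t ≡ 2 (mod 3).
    Then x = 33 + 70·2 = 173, valid modulo lcm(70, 21) = 210: x ≡ 173 (mod 210).
Verify: 173 mod 14 = 5, 173 mod 10 = 3, 173 mod 21 = 5.

x ≡ 173 (mod 210).


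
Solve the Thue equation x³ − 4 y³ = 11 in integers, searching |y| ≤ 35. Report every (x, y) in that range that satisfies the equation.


The equation is x³ - 4y³ = 11. For fixed y, x³ = 4·y³ + 11, so a solution requires the RHS to be a perfect cube.
Strategy: iterate y from -35 to 35, compute RHS = 4·y³ + 11, and check whether it is a (positive or negative) perfect cube.
Check small values of y:
  y = 0: RHS = 11 is not a perfect cube.
  y = 1: RHS = 15 is not a perfect cube.
  y = -1: RHS = 7 is not a perfect cube.
  y = 2: RHS = 43 is not a perfect cube.
  y = -2: RHS = -21 is not a perfect cube.
  y = 3: RHS = 119 is not a perfect cube.
  y = -3: RHS = -97 is not a perfect cube.
Continuing the search up to |y| = 35 finds no solutions either.
No (x, y) in the scanned range satisfies the equation.

No integer solutions with |y| ≤ 35.


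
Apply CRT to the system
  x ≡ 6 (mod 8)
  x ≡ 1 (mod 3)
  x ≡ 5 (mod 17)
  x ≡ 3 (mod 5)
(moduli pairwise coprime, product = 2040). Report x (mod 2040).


Product of moduli M = 8 · 3 · 17 · 5 = 2040.
Merge one congruence at a time:
  Start: x ≡ 6 (mod 8).
  Combine with x ≡ 1 (mod 3); new modulus lcm = 24.
    Write x = 6 + 8·t and substitute into x ≡ 1 (mod 3): 8·t ≡ 1 − 6 = -5 (mod 3).
    Reduce coefficients mod 3: 2·t ≡ 1 (mod 3).
    The inverse of 2 mod 3 is 2 (since 2·2 = 4 = 1·3 + 1), so t ≡ 2·1 = 2 ≡ 2 (mod 3).
    Then x = 6 + 8·2 = 22, valid modulo lcm(8, 3) = 24: x ≡ 22 (mod 24).
  Combine with x ≡ 5 (mod 17); new modulus lcm = 408.
    Write x = 22 + 24·t and substitute into x ≡ 5 (mod 17): 24·t ≡ 5 − 22 = -17 (mod 17).
    Reduce coefficients mod 17: 7·t ≡ 0 (mod 17).
    The inverse of 7 mod 17 is 5 (since 7·5 = 35 = 2·17 + 1), so t ≡ 5·0 = 0 ≡ 0 (mod 17).
    Then x = 22 + 24·0 = 22, valid modulo lcm(24, 17) = 408: x ≡ 22 (mod 408).
  Combine with x ≡ 3 (mod 5); new modulus lcm = 2040.
    Write x = 22 + 408·t and substitute into x ≡ 3 (mod 5): 408·t ≡ 3 − 22 = -19 (mod 5).
    Reduce coefficients mod 5: 3·t ≡ 1 (mod 5).
    The inverse of 3 mod 5 is 2 (since 3·2 = 6 = 1·5 + 1), so t ≡ 2·1 = 2 ≡ 2 (mod 5).
    Then x = 22 + 408·2 = 838, valid modulo lcm(408, 5) = 2040: x ≡ 838 (mod 2040).
Verify against each original: 838 mod 8 = 6, 838 mod 3 = 1, 838 mod 17 = 5, 838 mod 5 = 3.

x ≡ 838 (mod 2040).


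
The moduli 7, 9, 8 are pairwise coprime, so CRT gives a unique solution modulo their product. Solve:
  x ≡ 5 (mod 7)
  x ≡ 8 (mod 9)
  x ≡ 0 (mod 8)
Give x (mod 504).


Moduli 7, 9, 8 are pairwise coprime; by CRT there is a unique solution modulo M = 7 · 9 · 8 = 504.
Solve pairwise, accumulating the modulus:
  Start with x ≡ 5 (mod 7).
  Combine with x ≡ 8 (mod 9): since gcd(7, 9) = 1, we get a unique residue mod 63.
    Write x = 5 + 7·t and substitute into x ≡ 8 (mod 9): 7·t ≡ 8 − 5 = 3 (mod 9).
    The inverse of 7 mod 9 is 4 (since 7·4 = 28 = 3·9 + 1), so t ≡ 4·3 = 12 ≡ 3 (mod 9).
    Then x = 5 + 7·3 = 26, valid modulo lcm(7, 9) = 63: x ≡ 26 (mod 63).
  Combine with x ≡ 0 (mod 8): since gcd(63, 8) = 1, we get a unique residue mod 504.
    Write x = 26 + 63·t and substitute into x ≡ 0 (mod 8): 63·t ≡ 0 − 26 = -26 (mod 8).
    Reduce coefficients mod 8: 7·t ≡ 6 (mod 8).
    The inverse of 7 mod 8 is 7 (since 7·7 = 49 = 6·8 + 1), so t ≡ 7·6 = 42 ≡ 2 (mod 8).
    Then x = 26 + 63·2 = 152, valid modulo lcm(63, 8) = 504: x ≡ 152 (mod 504).
Verify: 152 mod 7 = 5 ✓, 152 mod 9 = 8 ✓, 152 mod 8 = 0 ✓.

x ≡ 152 (mod 504).


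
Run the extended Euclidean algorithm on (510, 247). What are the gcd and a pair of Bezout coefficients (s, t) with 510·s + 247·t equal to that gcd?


Euclidean algorithm on (510, 247) — divide until remainder is 0:
  510 = 2 · 247 + 16
  247 = 15 · 16 + 7
  16 = 2 · 7 + 2
  7 = 3 · 2 + 1
  2 = 2 · 1 + 0
gcd(510, 247) = 1.
Track Bezout coefficients alongside the remainders: start with r₀ = 510 = a·1 + b·0 (s = 1, t = 0) and r₁ = 247 = a·0 + b·1 (s = 0, t = 1); each new remainder r_{k+1} = r_{k-1} − q_k·r_k inherits s_{k+1} = s_{k-1} − q_k·s_k, t_{k+1} = t_{k-1} − q_k·t_k, so r_k = a·s_k + b·t_k at every step:
  q = 2: r = 16, s = 1 − 2·0 = 1, t = 0 − 2·1 = -2  (check: 510·1 + 247·(-2) = 16)
  q = 15: r = 7, s = 0 − 15·1 = -15, t = 1 − 15·(-2) = 31  (check: 510·(-15) + 247·31 = 7)
  q = 2: r = 2, s = 1 − 2·(-15) = 31, t = -2 − 2·31 = -64  (check: 510·31 + 247·(-64) = 2)
  q = 3: r = 1, s = -15 − 3·31 = -108, t = 31 − 3·(-64) = 223  (check: 510·(-108) + 247·223 = 1)
The row with r = 1 (the gcd) gives the Bezout coefficients s = -108, t = 223.
Result: 510 · (-108) + 247 · (223) = 1.

gcd(510, 247) = 1; s = -108, t = 223 (check: 510·(-108) + 247·223 = 1).


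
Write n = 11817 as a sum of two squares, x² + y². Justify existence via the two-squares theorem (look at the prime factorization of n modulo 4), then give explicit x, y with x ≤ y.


Step 1: Factor n = 11817 = 3^2 · 13 · 101.
Step 2: Check the mod-4 condition on each prime factor: 3 ≡ 3 (mod 4), exponent 2 (must be even); 13 ≡ 1 (mod 4), exponent 1; 101 ≡ 1 (mod 4), exponent 1.
All primes ≡ 3 (mod 4) appear to even exponent (or don't appear), so by the two-squares theorem n IS expressible as a sum of two squares.
Step 3: Build a representation. Group n = k² · m with k = 3 and m = 13 · 101 = 1313 (a product of primes ≡ 1 (mod 4)); a representation of m scales to one of n via (k·x)² + (k·y)² = k²(x² + y²). Each prime p ≡ 1 (mod 4) is itself a sum of two squares; find a² by testing p − a² for a perfect square:
  13: 13 − 1² = 12, 13 − 2² = 9 = 3² ⇒ 13 = 2² + 3².
  101: 101 − 1² = 100 = 10² ⇒ 101 = 1² + 10².
  Combine using the Brahmagupta–Fibonacci identity (a² + b²)(c² + d²) = (ac − bd)² + (ad + bc)² = (ac + bd)² + (ad − bc)²:
  13 · 101 = 1313: from (2² + 3²)(1² + 10²), take (2·1 − 3·10, 2·10 + 3·1) = (2 − 30, 20 + 3) = (-28, 23); dropping signs (only squares matter) gives (28, 23); check 28² + 23² = 784 + 529 = 1313 ✓.
  Scale by k = 3: (3·28, 3·23) = (84, 69).
Step 4: Order so x ≤ y and verify: 69² + 84² = 4761 + 7056 = 11817 = n. ✓

n = 11817 = 69² + 84² (one valid representation with x ≤ y).


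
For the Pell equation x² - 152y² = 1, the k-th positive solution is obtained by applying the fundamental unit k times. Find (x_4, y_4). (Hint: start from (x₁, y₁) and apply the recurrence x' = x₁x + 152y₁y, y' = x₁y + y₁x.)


Step 1: Find the fundamental solution (x₁, y₁) of x² - 152y² = 1.
  Expand √152 as a continued fraction. a₀ = ⌊√152⌋ = 12; iterate m_{k+1} = d_k·a_k − m_k, d_{k+1} = (152 − m_{k+1}²)/d_k, a_{k+1} = ⌊(a₀ + m_{k+1})/d_{k+1}⌋ (starting m₀ = 0, d₀ = 1), with convergents p_k = a_k·p_{k-1} + p_{k-2}, q_k = a_k·q_{k-1} + q_{k-2} (p₋₁ = 1, q₋₁ = 0):
  k = 0: a₀ = 12; p₀/q₀ = 12/1; p₀² − 152·q₀² = 144 − 152 = -8.
  k = 1: m = 12, d = 8, a = ⌊(12 + 12)/8⌋ = 3; p/q = (3·12 + 1)/(3·1 + 0) = 37/3; p² − 152·q² = 1369 − 1368 = 1.
  The first convergent with p² − 152·q² = 1 gives the fundamental solution (x₁, y₁) = (37, 3).
Step 2: Apply the recurrence (x_{n+1}, y_{n+1}) = (x₁x_n + 152y₁y_n, x₁y_n + y₁x_n) repeatedly.
  From (x_1, y_1) = (37, 3): x_2 = 37·37 + 152·3·3 = 2737; y_2 = 37·3 + 3·37 = 222.
  From (x_2, y_2) = (2737, 222): x_3 = 37·2737 + 152·3·222 = 202501; y_3 = 37·222 + 3·2737 = 16425.
  From (x_3, y_3) = (202501, 16425): x_4 = 37·202501 + 152·3·16425 = 14982337; y_4 = 37·16425 + 3·202501 = 1215228.
Step 3: Verify x_4² - 152·y_4² = 224470421981569 - 224470421981568 = 1 (should be 1). ✓

(x_1, y_1) = (37, 3); (x_4, y_4) = (14982337, 1215228).


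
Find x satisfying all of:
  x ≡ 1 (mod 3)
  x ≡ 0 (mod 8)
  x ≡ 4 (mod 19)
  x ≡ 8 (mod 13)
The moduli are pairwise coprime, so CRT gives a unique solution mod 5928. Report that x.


Product of moduli M = 3 · 8 · 19 · 13 = 5928.
Merge one congruence at a time:
  Start: x ≡ 1 (mod 3).
  Combine with x ≡ 0 (mod 8); new modulus lcm = 24.
    Write x = 1 + 3·t and substitute into x ≡ 0 (mod 8): 3·t ≡ 0 − 1 = -1 (mod 8).
    Reduce coefficients mod 8: 3·t ≡ 7 (mod 8).
    The inverse of 3 mod 8 is 3 (since 3·3 = 9 = 1·8 + 1), so t ≡ 3·7 = 21 ≡ 5 (mod 8).
    Then x = 1 + 3·5 = 16, valid modulo lcm(3, 8) = 24: x ≡ 16 (mod 24).
  Combine with x ≡ 4 (mod 19); new modulus lcm = 456.
    Write x = 16 + 24·t and substitute into x ≡ 4 (mod 19): 24·t ≡ 4 − 16 = -12 (mod 19).
    Reduce coefficients mod 19: 5·t ≡ 7 (mod 19).
    The inverse of 5 mod 19 is 4 (since 5·4 = 20 = 1·19 + 1), so t ≡ 4·7 = 28 ≡ 9 (mod 19).
    Then x = 16 + 24·9 = 232, valid modulo lcm(24, 19) = 456: x ≡ 232 (mod 456).
  Combine with x ≡ 8 (mod 13); new modulus lcm = 5928.
    Write x = 232 + 456·t and substitute into x ≡ 8 (mod 13): 456·t ≡ 8 − 232 = -224 (mod 13).
    Reduce coefficients mod 13: 1·t ≡ 10 (mod 13).
    So t ≡ 10 (mod 13).
    Then x = 232 + 456·10 = 4792, valid modulo lcm(456, 13) = 5928: x ≡ 4792 (mod 5928).
Verify against each original: 4792 mod 3 = 1, 4792 mod 8 = 0, 4792 mod 19 = 4, 4792 mod 13 = 8.

x ≡ 4792 (mod 5928).


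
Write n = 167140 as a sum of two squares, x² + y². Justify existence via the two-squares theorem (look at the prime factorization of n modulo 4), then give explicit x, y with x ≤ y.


Step 1: Factor n = 167140 = 2^2 · 5 · 61 · 137.
Step 2: Check the mod-4 condition on each prime factor: 2 = 2 (special); 5 ≡ 1 (mod 4), exponent 1; 61 ≡ 1 (mod 4), exponent 1; 137 ≡ 1 (mod 4), exponent 1.
All primes ≡ 3 (mod 4) appear to even exponent (or don't appear), so by the two-squares theorem n IS expressible as a sum of two squares.
Step 3: Build a representation. Group n = k² · m with k = 2 and m = 5 · 61 · 137 = 41785 (a product of primes ≡ 1 (mod 4)); a representation of m scales to one of n via (k·x)² + (k·y)² = k²(x² + y²). Each prime p ≡ 1 (mod 4) is itself a sum of two squares; find a² by testing p − a² for a perfect square:
  5: 5 − 1² = 4 = 2² ⇒ 5 = 1² + 2².
  61: 61 − 1² = 60, 61 − 2² = 57, 61 − 3² = 52, 61 − 4² = 45, 61 − 5² = 36 = 6² ⇒ 61 = 5² + 6².
  137: 137 − 1² = 136, 137 − 2² = 133, 137 − 3² = 128, 137 − 4² = 121 = 11² ⇒ 137 = 4² + 11².
  Combine using the Brahmagupta–Fibonacci identity (a² + b²)(c² + d²) = (ac − bd)² + (ad + bc)² = (ac + bd)² + (ad − bc)²:
  5 · 61 = 305: from (1² + 2²)(5² + 6²), take (1·5 − 2·6, 1·6 + 2·5) = (5 − 12, 6 + 10) = (-7, 16); dropping signs (only squares matter) gives (7, 16); check 7² + 16² = 49 + 256 = 305 ✓.
  305 · 137 = 41785: from (7² + 16²)(4² + 11²), take (7·4 − 16·11, 7·11 + 16·4) = (28 − 176, 77 + 64) = (-148, 141); dropping signs (only squares matter) gives (148, 141); check 148² + 141² = 21904 + 19881 = 41785 ✓.
  Scale by k = 2: (2·148, 2·141) = (296, 282).
Step 4: Order so x ≤ y and verify: 282² + 296² = 79524 + 87616 = 167140 = n. ✓

n = 167140 = 282² + 296² (one valid representation with x ≤ y).


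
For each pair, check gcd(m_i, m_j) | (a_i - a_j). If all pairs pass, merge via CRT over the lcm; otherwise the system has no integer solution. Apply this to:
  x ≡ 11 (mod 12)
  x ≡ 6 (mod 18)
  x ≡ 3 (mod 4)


Moduli 12, 18, 4 are not pairwise coprime, so CRT works modulo lcm(m_i) when all pairwise compatibility conditions hold.
Pairwise compatibility: gcd(m_i, m_j) must divide a_i - a_j for every pair.
Merge one congruence at a time:
  Start: x ≡ 11 (mod 12).
  Combine with x ≡ 6 (mod 18): gcd(12, 18) = 6, and 6 - 11 = -5 is NOT divisible by 6.
    ⇒ system is inconsistent (no integer solution).

No solution (the system is inconsistent).


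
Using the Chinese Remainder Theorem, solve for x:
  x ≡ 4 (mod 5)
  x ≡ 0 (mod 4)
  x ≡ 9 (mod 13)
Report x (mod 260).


Moduli 5, 4, 13 are pairwise coprime; by CRT there is a unique solution modulo M = 5 · 4 · 13 = 260.
Solve pairwise, accumulating the modulus:
  Start with x ≡ 4 (mod 5).
  Combine with x ≡ 0 (mod 4): since gcd(5, 4) = 1, we get a unique residue mod 20.
    Write x = 4 + 5·t and substitute into x ≡ 0 (mod 4): 5·t ≡ 0 − 4 = -4 (mod 4).
    Reduce coefficients mod 4: 1·t ≡ 0 (mod 4).
    So t ≡ 0 (mod 4).
    Then x = 4 + 5·0 = 4, valid modulo lcm(5, 4) = 20: x ≡ 4 (mod 20).
  Combine with x ≡ 9 (mod 13): since gcd(20, 13) = 1, we get a unique residue mod 260.
    Write x = 4 + 20·t and substitute into x ≡ 9 (mod 13): 20·t ≡ 9 − 4 = 5 (mod 13).
    Reduce coefficients mod 13: 7·t ≡ 5 (mod 13).
    The inverse of 7 mod 13 is 2 (since 7·2 = 14 = 1·13 + 1), so t ≡ 2·5 = 10 ≡ 10 (mod 13).
    Then x = 4 + 20·10 = 204, valid modulo lcm(20, 13) = 260: x ≡ 204 (mod 260).
Verify: 204 mod 5 = 4 ✓, 204 mod 4 = 0 ✓, 204 mod 13 = 9 ✓.

x ≡ 204 (mod 260).


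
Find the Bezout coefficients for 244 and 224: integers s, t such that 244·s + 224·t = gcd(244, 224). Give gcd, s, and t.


Euclidean algorithm on (244, 224) — divide until remainder is 0:
  244 = 1 · 224 + 20
  224 = 11 · 20 + 4
  20 = 5 · 4 + 0
gcd(244, 224) = 4.
Track Bezout coefficients alongside the remainders: start with r₀ = 244 = a·1 + b·0 (s = 1, t = 0) and r₁ = 224 = a·0 + b·1 (s = 0, t = 1); each new remainder r_{k+1} = r_{k-1} − q_k·r_k inherits s_{k+1} = s_{k-1} − q_k·s_k, t_{k+1} = t_{k-1} − q_k·t_k, so r_k = a·s_k + b·t_k at every step:
  q = 1: r = 20, s = 1 − 1·0 = 1, t = 0 − 1·1 = -1  (check: 244·1 + 224·(-1) = 20)
  q = 11: r = 4, s = 0 − 11·1 = -11, t = 1 − 11·(-1) = 12  (check: 244·(-11) + 224·12 = 4)
The row with r = 4 (the gcd) gives the Bezout coefficients s = -11, t = 12.
Result: 244 · (-11) + 224 · (12) = 4.

gcd(244, 224) = 4; s = -11, t = 12 (check: 244·(-11) + 224·12 = 4).


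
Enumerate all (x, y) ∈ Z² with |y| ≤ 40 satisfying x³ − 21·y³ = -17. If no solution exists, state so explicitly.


The equation is x³ - 21y³ = -17. For fixed y, x³ = 21·y³ − 17, so a solution requires the RHS to be a perfect cube.
Strategy: iterate y from -40 to 40, compute RHS = 21·y³ − 17, and check whether it is a (positive or negative) perfect cube.
Check small values of y:
  y = 0: RHS = -17 is not a perfect cube.
  y = 1: RHS = 4 is not a perfect cube.
  y = -1: RHS = -38 is not a perfect cube.
  y = 2: RHS = 151 is not a perfect cube.
  y = -2: RHS = -185 is not a perfect cube.
  y = 3: RHS = 550 is not a perfect cube.
  y = -3: RHS = -584 is not a perfect cube.
Continuing the search up to |y| = 40 finds no solutions either.
No (x, y) in the scanned range satisfies the equation.

No integer solutions with |y| ≤ 40.


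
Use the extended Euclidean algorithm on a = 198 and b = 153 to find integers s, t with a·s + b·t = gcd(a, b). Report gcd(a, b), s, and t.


Euclidean algorithm on (198, 153) — divide until remainder is 0:
  198 = 1 · 153 + 45
  153 = 3 · 45 + 18
  45 = 2 · 18 + 9
  18 = 2 · 9 + 0
gcd(198, 153) = 9.
Track Bezout coefficients alongside the remainders: start with r₀ = 198 = a·1 + b·0 (s = 1, t = 0) and r₁ = 153 = a·0 + b·1 (s = 0, t = 1); each new remainder r_{k+1} = r_{k-1} − q_k·r_k inherits s_{k+1} = s_{k-1} − q_k·s_k, t_{k+1} = t_{k-1} − q_k·t_k, so r_k = a·s_k + b·t_k at every step:
  q = 1: r = 45, s = 1 − 1·0 = 1, t = 0 − 1·1 = -1  (check: 198·1 + 153·(-1) = 45)
  q = 3: r = 18, s = 0 − 3·1 = -3, t = 1 − 3·(-1) = 4  (check: 198·(-3) + 153·4 = 18)
  q = 2: r = 9, s = 1 − 2·(-3) = 7, t = -1 − 2·4 = -9  (check: 198·7 + 153·(-9) = 9)
The row with r = 9 (the gcd) gives the Bezout coefficients s = 7, t = -9.
Result: 198 · (7) + 153 · (-9) = 9.

gcd(198, 153) = 9; s = 7, t = -9 (check: 198·7 + 153·(-9) = 9).


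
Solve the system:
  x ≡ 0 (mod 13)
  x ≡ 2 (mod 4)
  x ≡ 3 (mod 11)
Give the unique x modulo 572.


Moduli 13, 4, 11 are pairwise coprime; by CRT there is a unique solution modulo M = 13 · 4 · 11 = 572.
Solve pairwise, accumulating the modulus:
  Start with x ≡ 0 (mod 13).
  Combine with x ≡ 2 (mod 4): since gcd(13, 4) = 1, we get a unique residue mod 52.
    Write x = 0 + 13·t and substitute into x ≡ 2 (mod 4): 13·t ≡ 2 − 0 = 2 (mod 4).
    Reduce coefficients mod 4: 1·t ≡ 2 (mod 4).
    So t ≡ 2 (mod 4).
    Then x = 0 + 13·2 = 26, valid modulo lcm(13, 4) = 52: x ≡ 26 (mod 52).
  Combine with x ≡ 3 (mod 11): since gcd(52, 11) = 1, we get a unique residue mod 572.
    Write x = 26 + 52·t and substitute into x ≡ 3 (mod 11): 52·t ≡ 3 − 26 = -23 (mod 11).
    Reduce coefficients mod 11: 8·t ≡ 10 (mod 11).
    The inverse of 8 mod 11 is 7 (since 8·7 = 56 = 5·11 + 1), so t ≡ 7·10 = 70 ≡ 4 (mod 11).
    Then x = 26 + 52·4 = 234, valid modulo lcm(52, 11) = 572: x ≡ 234 (mod 572).
Verify: 234 mod 13 = 0 ✓, 234 mod 4 = 2 ✓, 234 mod 11 = 3 ✓.

x ≡ 234 (mod 572).


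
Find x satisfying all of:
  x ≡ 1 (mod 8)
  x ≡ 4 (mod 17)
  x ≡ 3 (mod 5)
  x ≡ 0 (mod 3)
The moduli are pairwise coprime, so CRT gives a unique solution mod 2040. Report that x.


Product of moduli M = 8 · 17 · 5 · 3 = 2040.
Merge one congruence at a time:
  Start: x ≡ 1 (mod 8).
  Combine with x ≡ 4 (mod 17); new modulus lcm = 136.
    Write x = 1 + 8·t and substitute into x ≡ 4 (mod 17): 8·t ≡ 4 − 1 = 3 (mod 17).
    The inverse of 8 mod 17 is 15 (since 8·15 = 120 = 7·17 + 1), so t ≡ 15·3 = 45 ≡ 11 (mod 17).
    Then x = 1 + 8·11 = 89, valid modulo lcm(8, 17) = 136: x ≡ 89 (mod 136).
  Combine with x ≡ 3 (mod 5); new modulus lcm = 680.
    Write x = 89 + 136·t and substitute into x ≡ 3 (mod 5): 136·t ≡ 3 − 89 = -86 (mod 5).
    Reduce coefficients mod 5: 1·t ≡ 4 (mod 5).
    So t ≡ 4 (mod 5).
    Then x = 89 + 136·4 = 633, valid modulo lcm(136, 5) = 680: x ≡ 633 (mod 680).
  Combine with x ≡ 0 (mod 3); new modulus lcm = 2040.
    Write x = 633 + 680·t and substitute into x ≡ 0 (mod 3): 680·t ≡ 0 − 633 = -633 (mod 3).
    Reduce coefficients mod 3: 2·t ≡ 0 (mod 3).
    The inverse of 2 mod 3 is 2 (since 2·2 = 4 = 1·3 + 1), so t ≡ 2·0 = 0 ≡ 0 (mod 3).
    Then x = 633 + 680·0 = 633, valid modulo lcm(680, 3) = 2040: x ≡ 633 (mod 2040).
Verify against each original: 633 mod 8 = 1, 633 mod 17 = 4, 633 mod 5 = 3, 633 mod 3 = 0.

x ≡ 633 (mod 2040).


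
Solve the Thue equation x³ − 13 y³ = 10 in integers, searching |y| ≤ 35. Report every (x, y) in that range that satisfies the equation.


The equation is x³ - 13y³ = 10. For fixed y, x³ = 13·y³ + 10, so a solution requires the RHS to be a perfect cube.
Strategy: iterate y from -35 to 35, compute RHS = 13·y³ + 10, and check whether it is a (positive or negative) perfect cube.
Check small values of y:
  y = 0: RHS = 10 is not a perfect cube.
  y = 1: RHS = 23 is not a perfect cube.
  y = -1: RHS = -3 is not a perfect cube.
  y = 2: RHS = 114 is not a perfect cube.
  y = -2: RHS = -94 is not a perfect cube.
  y = 3: RHS = 361 is not a perfect cube.
  y = -3: RHS = -341 is not a perfect cube.
Continuing the search up to |y| = 35 finds no solutions either.
No (x, y) in the scanned range satisfies the equation.

No integer solutions with |y| ≤ 35.


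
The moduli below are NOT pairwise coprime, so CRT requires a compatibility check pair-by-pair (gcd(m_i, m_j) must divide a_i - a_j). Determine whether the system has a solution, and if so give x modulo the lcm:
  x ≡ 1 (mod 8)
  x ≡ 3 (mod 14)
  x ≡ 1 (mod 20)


Moduli 8, 14, 20 are not pairwise coprime, so CRT works modulo lcm(m_i) when all pairwise compatibility conditions hold.
Pairwise compatibility: gcd(m_i, m_j) must divide a_i - a_j for every pair.
Merge one congruence at a time:
  Start: x ≡ 1 (mod 8).
  Combine with x ≡ 3 (mod 14): gcd(8, 14) = 2; 3 - 1 = 2, which IS divisible by 2, so compatible.
    Write x = 1 + 8·t and substitute into x ≡ 3 (mod 14): 8·t ≡ 3 − 1 = 2 (mod 14).
    Divide the congruence (and modulus) by g = 2: 4·t ≡ 1 (mod 7).
    The inverse of 4 mod 7 is 2 (since 4·2 = 8 = 1·7 + 1), so t ≡ 2·1 = 2 ≡ 2 (mod 7).
    Then x = 1 + 8·2 = 17, valid modulo lcm(8, 14) = 56: x ≡ 17 (mod 56).
  Combine with x ≡ 1 (mod 20): gcd(56, 20) = 4; 1 - 17 = -16, which IS divisible by 4, so compatible.
    Write x = 17 + 56·t and substitute into x ≡ 1 (mod 20): 56·t ≡ 1 − 17 = -16 (mod 20).
    Divide the congruence (and modulus) by g = 4: 14·t ≡ -4 (mod 5).
    Reduce coefficients mod 5: 4·t ≡ 1 (mod 5).
    The inverse of 4 mod 5 is 4 (since 4·4 = 16 = 3·5 + 1), so t ≡ 4·1 = 4 ≡ 4 (mod 5).
    Then x = 17 + 56·4 = 241, valid modulo lcm(56, 20) = 280: x ≡ 241 (mod 280).
Verify: 241 mod 8 = 1, 241 mod 14 = 3, 241 mod 20 = 1.

x ≡ 241 (mod 280).


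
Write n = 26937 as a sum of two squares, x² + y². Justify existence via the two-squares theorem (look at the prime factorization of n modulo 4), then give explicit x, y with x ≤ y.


Step 1: Factor n = 26937 = 3^2 · 41 · 73.
Step 2: Check the mod-4 condition on each prime factor: 3 ≡ 3 (mod 4), exponent 2 (must be even); 41 ≡ 1 (mod 4), exponent 1; 73 ≡ 1 (mod 4), exponent 1.
All primes ≡ 3 (mod 4) appear to even exponent (or don't appear), so by the two-squares theorem n IS expressible as a sum of two squares.
Step 3: Build a representation. Group n = k² · m with k = 3 and m = 41 · 73 = 2993 (a product of primes ≡ 1 (mod 4)); a representation of m scales to one of n via (k·x)² + (k·y)² = k²(x² + y²). Each prime p ≡ 1 (mod 4) is itself a sum of two squares; find a² by testing p − a² for a perfect square:
  41: 41 − 1² = 40, 41 − 2² = 37, 41 − 3² = 32, 41 − 4² = 25 = 5² ⇒ 41 = 4² + 5².
  73: 73 − 1² = 72, 73 − 2² = 69, 73 − 3² = 64 = 8² ⇒ 73 = 3² + 8².
  Combine using the Brahmagupta–Fibonacci identity (a² + b²)(c² + d²) = (ac − bd)² + (ad + bc)² = (ac + bd)² + (ad − bc)²:
  41 · 73 = 2993: from (4² + 5²)(3² + 8²), take (4·3 − 5·8, 4·8 + 5·3) = (12 − 40, 32 + 15) = (-28, 47); dropping signs (only squares matter) gives (28, 47); check 28² + 47² = 784 + 2209 = 2993 ✓.
  Scale by k = 3: (3·28, 3·47) = (84, 141).
Step 4: Order so x ≤ y and verify: 84² + 141² = 7056 + 19881 = 26937 = n. ✓

n = 26937 = 84² + 141² (one valid representation with x ≤ y).


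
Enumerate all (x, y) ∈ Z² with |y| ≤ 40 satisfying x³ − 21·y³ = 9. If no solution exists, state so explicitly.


The equation is x³ - 21y³ = 9. For fixed y, x³ = 21·y³ + 9, so a solution requires the RHS to be a perfect cube.
Strategy: iterate y from -40 to 40, compute RHS = 21·y³ + 9, and check whether it is a (positive or negative) perfect cube.
Check small values of y:
  y = 0: RHS = 9 is not a perfect cube.
  y = 1: RHS = 30 is not a perfect cube.
  y = -1: RHS = -12 is not a perfect cube.
  y = 2: RHS = 177 is not a perfect cube.
  y = -2: RHS = -159 is not a perfect cube.
  y = 3: RHS = 576 is not a perfect cube.
  y = -3: RHS = -558 is not a perfect cube.
Continuing the search up to |y| = 40 finds no solutions either.
No (x, y) in the scanned range satisfies the equation.

No integer solutions with |y| ≤ 40.


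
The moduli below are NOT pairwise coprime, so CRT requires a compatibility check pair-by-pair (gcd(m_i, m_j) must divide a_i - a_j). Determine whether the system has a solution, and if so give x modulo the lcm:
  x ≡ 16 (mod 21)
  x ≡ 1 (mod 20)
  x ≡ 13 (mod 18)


Moduli 21, 20, 18 are not pairwise coprime, so CRT works modulo lcm(m_i) when all pairwise compatibility conditions hold.
Pairwise compatibility: gcd(m_i, m_j) must divide a_i - a_j for every pair.
Merge one congruence at a time:
  Start: x ≡ 16 (mod 21).
  Combine with x ≡ 1 (mod 20): gcd(21, 20) = 1; 1 - 16 = -15, which IS divisible by 1, so compatible.
    Write x = 16 + 21·t and substitute into x ≡ 1 (mod 20): 21·t ≡ 1 − 16 = -15 (mod 20).
    Reduce coefficients mod 20: 1·t ≡ 5 (mod 20).
    So t ≡ 5 (mod 20).
    Then x = 16 + 21·5 = 121, valid modulo lcm(21, 20) = 420: x ≡ 121 (mod 420).
  Combine with x ≡ 13 (mod 18): gcd(420, 18) = 6; 13 - 121 = -108, which IS divisible by 6, so compatible.
    Write x = 121 + 420·t and substitute into x ≡ 13 (mod 18): 420·t ≡ 13 − 121 = -108 (mod 18).
    Divide the congruence (and modulus) by g = 6: 70·t ≡ -18 (mod 3).
    Reduce coefficients mod 3: 1·t ≡ 0 (mod 3).
    So t ≡ 0 (mod 3).
    Then x = 121 + 420·0 = 121, valid modulo lcm(420, 18) = 1260: x ≡ 121 (mod 1260).
Verify: 121 mod 21 = 16, 121 mod 20 = 1, 121 mod 18 = 13.

x ≡ 121 (mod 1260).


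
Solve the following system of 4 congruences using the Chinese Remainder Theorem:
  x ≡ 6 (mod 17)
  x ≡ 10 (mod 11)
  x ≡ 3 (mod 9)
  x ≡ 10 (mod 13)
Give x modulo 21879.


Product of moduli M = 17 · 11 · 9 · 13 = 21879.
Merge one congruence at a time:
  Start: x ≡ 6 (mod 17).
  Combine with x ≡ 10 (mod 11); new modulus lcm = 187.
    Write x = 6 + 17·t and substitute into x ≡ 10 (mod 11): 17·t ≡ 10 − 6 = 4 (mod 11).
    Reduce coefficients mod 11: 6·t ≡ 4 (mod 11).
    The inverse of 6 mod 11 is 2 (since 6·2 = 12 = 1·11 + 1), so t ≡ 2·4 = 8 ≡ 8 (mod 11).
    Then x = 6 + 17·8 = 142, valid modulo lcm(17, 11) = 187: x ≡ 142 (mod 187).
  Combine with x ≡ 3 (mod 9); new modulus lcm = 1683.
    Write x = 142 + 187·t and substitute into x ≡ 3 (mod 9): 187·t ≡ 3 − 142 = -139 (mod 9).
    Reduce coefficients mod 9: 7·t ≡ 5 (mod 9).
    The inverse of 7 mod 9 is 4 (since 7·4 = 28 = 3·9 + 1), so t ≡ 4·5 = 20 ≡ 2 (mod 9).
    Then x = 142 + 187·2 = 516, valid modulo lcm(187, 9) = 1683: x ≡ 516 (mod 1683).
  Combine with x ≡ 10 (mod 13); new modulus lcm = 21879.
    Write x = 516 + 1683·t and substitute into x ≡ 10 (mod 13): 1683·t ≡ 10 − 516 = -506 (mod 13).
    Reduce coefficients mod 13: 6·t ≡ 1 (mod 13).
    The inverse of 6 mod 13 is 11 (since 6·11 = 66 = 5·13 + 1), so t ≡ 11·1 = 11 ≡ 11 (mod 13).
    Then x = 516 + 1683·11 = 19029, valid modulo lcm(1683, 13) = 21879: x ≡ 19029 (mod 21879).
Verify against each original: 19029 mod 17 = 6, 19029 mod 11 = 10, 19029 mod 9 = 3, 19029 mod 13 = 10.

x ≡ 19029 (mod 21879).


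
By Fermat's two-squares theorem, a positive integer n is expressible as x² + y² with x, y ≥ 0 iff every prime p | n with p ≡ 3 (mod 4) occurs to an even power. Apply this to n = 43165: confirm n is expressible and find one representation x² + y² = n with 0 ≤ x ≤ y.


Step 1: Factor n = 43165 = 5 · 89 · 97.
Step 2: Check the mod-4 condition on each prime factor: 5 ≡ 1 (mod 4), exponent 1; 89 ≡ 1 (mod 4), exponent 1; 97 ≡ 1 (mod 4), exponent 1.
All primes ≡ 3 (mod 4) appear to even exponent (or don't appear), so by the two-squares theorem n IS expressible as a sum of two squares.
Step 3: Build a representation. Here n = 5 · 89 · 97 is a product of primes ≡ 1 (mod 4). Each prime p ≡ 1 (mod 4) is itself a sum of two squares; find a² by testing p − a² for a perfect square:
  5: 5 − 1² = 4 = 2² ⇒ 5 = 1² + 2².
  89: 89 − 1² = 88, 89 − 2² = 85, 89 − 3² = 80, 89 − 4² = 73, 89 − 5² = 64 = 8² ⇒ 89 = 5² + 8².
  97: 97 − 1² = 96, 97 − 2² = 93, 97 − 3² = 88, 97 − 4² = 81 = 9² ⇒ 97 = 4² + 9².
  Combine using the Brahmagupta–Fibonacci identity (a² + b²)(c² + d²) = (ac − bd)² + (ad + bc)² = (ac + bd)² + (ad − bc)²:
  5 · 89 = 445: from (1² + 2²)(5² + 8²), take (1·5 − 2·8, 1·8 + 2·5) = (5 − 16, 8 + 10) = (-11, 18); dropping signs (only squares matter) gives (11, 18); check 11² + 18² = 121 + 324 = 445 ✓.
  445 · 97 = 43165: from (11² + 18²)(4² + 9²), take (11·4 − 18·9, 11·9 + 18·4) = (44 − 162, 99 + 72) = (-118, 171); dropping signs (only squares matter) gives (118, 171); check 118² + 171² = 13924 + 29241 = 43165 ✓.
Step 4: Order so x ≤ y and verify: 118² + 171² = 13924 + 29241 = 43165 = n. ✓

n = 43165 = 118² + 171² (one valid representation with x ≤ y).


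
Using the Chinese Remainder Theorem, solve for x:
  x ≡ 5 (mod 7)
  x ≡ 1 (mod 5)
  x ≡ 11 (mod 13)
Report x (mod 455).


Moduli 7, 5, 13 are pairwise coprime; by CRT there is a unique solution modulo M = 7 · 5 · 13 = 455.
Solve pairwise, accumulating the modulus:
  Start with x ≡ 5 (mod 7).
  Combine with x ≡ 1 (mod 5): since gcd(7, 5) = 1, we get a unique residue mod 35.
    Write x = 5 + 7·t and substitute into x ≡ 1 (mod 5): 7·t ≡ 1 − 5 = -4 (mod 5).
    Reduce coefficients mod 5: 2·t ≡ 1 (mod 5).
    The inverse of 2 mod 5 is 3 (since 2·3 = 6 = 1·5 + 1), so t ≡ 3·1 = 3 ≡ 3 (mod 5).
    Then x = 5 + 7·3 = 26, valid modulo lcm(7, 5) = 35: x ≡ 26 (mod 35).
  Combine with x ≡ 11 (mod 13): since gcd(35, 13) = 1, we get a unique residue mod 455.
    Write x = 26 + 35·t and substitute into x ≡ 11 (mod 13): 35·t ≡ 11 − 26 = -15 (mod 13).
    Reduce coefficients mod 13: 9·t ≡ 11 (mod 13).
    The inverse of 9 mod 13 is 3 (since 9·3 = 27 = 2·13 + 1), so t ≡ 3·11 = 33 ≡ 7 (mod 13).
    Then x = 26 + 35·7 = 271, valid modulo lcm(35, 13) = 455: x ≡ 271 (mod 455).
Verify: 271 mod 7 = 5 ✓, 271 mod 5 = 1 ✓, 271 mod 13 = 11 ✓.

x ≡ 271 (mod 455).


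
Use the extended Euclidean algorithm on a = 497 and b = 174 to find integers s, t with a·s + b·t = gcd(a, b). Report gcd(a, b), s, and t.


Euclidean algorithm on (497, 174) — divide until remainder is 0:
  497 = 2 · 174 + 149
  174 = 1 · 149 + 25
  149 = 5 · 25 + 24
  25 = 1 · 24 + 1
  24 = 24 · 1 + 0
gcd(497, 174) = 1.
Track Bezout coefficients alongside the remainders: start with r₀ = 497 = a·1 + b·0 (s = 1, t = 0) and r₁ = 174 = a·0 + b·1 (s = 0, t = 1); each new remainder r_{k+1} = r_{k-1} − q_k·r_k inherits s_{k+1} = s_{k-1} − q_k·s_k, t_{k+1} = t_{k-1} − q_k·t_k, so r_k = a·s_k + b·t_k at every step:
  q = 2: r = 149, s = 1 − 2·0 = 1, t = 0 − 2·1 = -2  (check: 497·1 + 174·(-2) = 149)
  q = 1: r = 25, s = 0 − 1·1 = -1, t = 1 − 1·(-2) = 3  (check: 497·(-1) + 174·3 = 25)
  q = 5: r = 24, s = 1 − 5·(-1) = 6, t = -2 − 5·3 = -17  (check: 497·6 + 174·(-17) = 24)
  q = 1: r = 1, s = -1 − 1·6 = -7, t = 3 − 1·(-17) = 20  (check: 497·(-7) + 174·20 = 1)
The row with r = 1 (the gcd) gives the Bezout coefficients s = -7, t = 20.
Result: 497 · (-7) + 174 · (20) = 1.

gcd(497, 174) = 1; s = -7, t = 20 (check: 497·(-7) + 174·20 = 1).
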